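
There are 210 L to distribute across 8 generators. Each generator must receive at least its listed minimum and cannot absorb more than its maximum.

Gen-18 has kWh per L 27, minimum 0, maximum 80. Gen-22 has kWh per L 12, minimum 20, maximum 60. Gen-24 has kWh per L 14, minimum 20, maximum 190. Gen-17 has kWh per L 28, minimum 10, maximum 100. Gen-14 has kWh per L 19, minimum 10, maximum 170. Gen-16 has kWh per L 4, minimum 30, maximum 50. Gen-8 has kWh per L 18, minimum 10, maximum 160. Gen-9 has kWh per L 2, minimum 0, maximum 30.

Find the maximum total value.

Meeting every minimum uses 0+20+20+10+10+30+10+0 = 100 L, leaving 110.
Order the generators by kWh per L: Gen-17 28 > Gen-18 27 > Gen-14 19 > Gen-8 18 > Gen-24 14 > Gen-22 12 > Gen-16 4 > Gen-9 2.
Gen-17: +90 to 100 (cap) — 20 left.
Only 20 left; Gen-18 takes them to reach 20.
Total = 27×20 + 12×20 + 14×20 + 28×100 + 19×10 + 4×30 + 18×10 = 4350.

4350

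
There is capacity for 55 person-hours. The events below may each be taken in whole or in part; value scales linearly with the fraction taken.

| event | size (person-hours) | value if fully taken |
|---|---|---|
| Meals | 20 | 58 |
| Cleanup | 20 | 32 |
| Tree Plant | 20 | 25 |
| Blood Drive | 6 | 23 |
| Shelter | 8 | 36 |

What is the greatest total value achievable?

Rank by value-to-size ratio: Shelter 36/8≈4.5, Blood Drive 23/6≈3.83, Meals 58/20≈2.9, Cleanup 32/20≈1.6, Tree Plant 25/20≈1.25.
All 8 person-hours of Shelter fit (value 36) → 47 remain.
Take all of Blood Drive (6 person-hours, value 23) → 41 person-hours left.
Take all of Meals (20 person-hours, value 58) → 21 person-hours left.
All 20 person-hours of Cleanup fit (value 32) → 1 remain.
Only 1 person-hours remain; take 1/20 of Tree Plant for value 25×1/20 = 1.25.
Total value = 150.25.

150.25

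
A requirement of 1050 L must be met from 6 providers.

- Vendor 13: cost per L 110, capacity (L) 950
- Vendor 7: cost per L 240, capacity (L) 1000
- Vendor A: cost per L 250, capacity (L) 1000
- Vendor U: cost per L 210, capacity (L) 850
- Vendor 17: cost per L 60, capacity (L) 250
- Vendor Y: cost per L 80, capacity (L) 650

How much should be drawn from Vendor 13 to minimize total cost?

Cheapest first:
Vendor 17 at 60: take all 250 L ; 800 still needed.
Vendor Y at 80: take all 650 L ; 150 still needed.
Vendor 13 at 110: take 150 of its 950 ; requirement met.
Vendor U, Vendor 7, Vendor A: unused.

150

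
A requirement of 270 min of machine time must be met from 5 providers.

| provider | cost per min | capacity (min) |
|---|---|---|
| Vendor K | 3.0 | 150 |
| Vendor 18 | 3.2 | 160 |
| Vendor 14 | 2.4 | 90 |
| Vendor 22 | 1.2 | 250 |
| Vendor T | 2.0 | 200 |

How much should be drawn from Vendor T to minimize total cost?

20

Fill from the cheapest provider first.
Vendor 22 (1.2): use full 250 — 20 min to go.
Take 20 from Vendor T at 2.0 to finish.
Vendor 14, Vendor K, Vendor 18: unused.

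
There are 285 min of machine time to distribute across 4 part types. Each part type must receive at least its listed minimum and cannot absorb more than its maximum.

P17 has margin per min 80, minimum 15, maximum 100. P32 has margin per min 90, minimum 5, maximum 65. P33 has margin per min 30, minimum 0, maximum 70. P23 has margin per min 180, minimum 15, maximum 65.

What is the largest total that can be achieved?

27200

Meeting every minimum uses 15+5+0+15 = 35 min, leaving 250.
Order the part types by margin per min: P23 180 > P32 90 > P17 80 > P33 30.
Give P23 50 more to hit its cap of 65 → 200 left.
P32 takes 60 more to reach its cap of 65 → 140 left.
P17 takes 85 more to reach its cap of 100 → 55 left.
Only 55 left; P33 takes them to reach 55.
Total = 80×100 + 90×65 + 30×55 + 180×65 = 27200.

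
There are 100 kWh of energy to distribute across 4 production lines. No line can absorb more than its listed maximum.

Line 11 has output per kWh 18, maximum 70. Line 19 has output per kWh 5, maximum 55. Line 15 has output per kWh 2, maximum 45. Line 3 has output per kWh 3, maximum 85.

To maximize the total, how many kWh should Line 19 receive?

30

Highest output per kWh first: Line 11 18 > Line 19 5 > Line 3 3 > Line 15 2.
Give Line 11 70 to hit its cap of 70 — 30 left.
Line 19: +30 (room for 55) → 30. Pool exhausted.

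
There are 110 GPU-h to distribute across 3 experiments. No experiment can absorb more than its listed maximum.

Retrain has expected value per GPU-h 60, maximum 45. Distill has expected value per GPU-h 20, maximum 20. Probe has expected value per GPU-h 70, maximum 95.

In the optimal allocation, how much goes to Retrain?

Order the experiments by expected value per GPU-h: Probe 70 > Retrain 60 > Distill 20.
Give Probe 95 to hit its cap of 95 → 15 left.
Retrain has room for 45 but only 15 remain, so it gets 15.

15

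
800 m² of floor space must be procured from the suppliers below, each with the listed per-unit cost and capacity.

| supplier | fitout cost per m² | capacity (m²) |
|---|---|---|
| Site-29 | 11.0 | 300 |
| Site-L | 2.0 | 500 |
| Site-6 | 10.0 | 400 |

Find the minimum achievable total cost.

Fill from the cheapest supplier first.
Site-L (2.0): use full 500 — 300 m² to go.
Take 300 from Site-6 at 10.0 to finish.
Site-29: unused.
Cost = 500×2.0 + 300×10.0 = 4000.

4000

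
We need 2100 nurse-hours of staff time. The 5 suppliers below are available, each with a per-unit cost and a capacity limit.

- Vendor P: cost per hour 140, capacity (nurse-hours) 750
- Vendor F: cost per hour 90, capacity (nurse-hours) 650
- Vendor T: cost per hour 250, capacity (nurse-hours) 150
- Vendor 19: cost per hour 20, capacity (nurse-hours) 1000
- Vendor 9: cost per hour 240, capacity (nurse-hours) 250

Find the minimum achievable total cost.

141500

Fill from the cheapest supplier first.
Vendor 19 at 20: take all 1000 nurse-hours ; 1100 still needed.
Vendor F (90): use full 650 ; 450 nurse-hours to go.
Take 450 from Vendor P at 140 to finish.
Vendor 9, Vendor T: unused.
Cost = 1000×20 + 650×90 + 450×140 = 141500.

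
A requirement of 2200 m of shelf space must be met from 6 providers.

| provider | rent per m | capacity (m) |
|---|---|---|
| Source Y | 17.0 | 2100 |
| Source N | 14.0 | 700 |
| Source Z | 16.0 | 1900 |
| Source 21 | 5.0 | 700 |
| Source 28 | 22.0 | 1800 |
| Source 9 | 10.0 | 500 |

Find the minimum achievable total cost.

Fill from the cheapest provider first.
Take 700 from Source 21 at 5.0 ; need 1500 more.
Source 9 at 10.0: take all 500 m ; 1000 still needed.
Take 700 from Source N at 14.0 ; need 300 more.
Source Z at 16.0: take 300 of its 1900 ; requirement met.
Source Y, Source 28: unused.
Cost = 700×5.0 + 500×10.0 + 700×14.0 + 300×16.0 = 23100.

23100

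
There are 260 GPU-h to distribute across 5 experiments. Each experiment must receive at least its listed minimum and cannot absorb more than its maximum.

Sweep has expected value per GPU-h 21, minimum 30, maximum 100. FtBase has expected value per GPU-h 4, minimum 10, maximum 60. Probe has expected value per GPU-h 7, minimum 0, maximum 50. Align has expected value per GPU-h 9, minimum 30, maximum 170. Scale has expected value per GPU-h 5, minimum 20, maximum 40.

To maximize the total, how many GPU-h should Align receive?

Meeting every minimum uses 30+10+0+30+20 = 90 GPU-h, leaving 170.
Rank by expected value per GPU-h: Sweep 21 > Align 9 > Probe 7 > Scale 5 > FtBase 4.
Give Sweep 70 more to hit its cap of 100 → 100 left.
Align: +100 (room for 140) → 130. Pool exhausted.

130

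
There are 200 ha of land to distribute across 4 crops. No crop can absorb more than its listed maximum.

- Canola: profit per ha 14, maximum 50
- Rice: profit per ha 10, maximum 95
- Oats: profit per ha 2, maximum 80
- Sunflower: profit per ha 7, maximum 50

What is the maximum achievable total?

Order the crops by profit per ha: Canola 14 > Rice 10 > Sunflower 7 > Oats 2.
Give Canola 50 to hit its cap of 50 → 150 left.
Rice: +95 to 95 (cap) → 55 left.
Give Sunflower 50 to hit its cap of 50 → 5 left.
Oats has room for 80 but only 5 remain, so it gets 5.
Total = 14×50 + 10×95 + 2×5 + 7×50 = 2010.

2010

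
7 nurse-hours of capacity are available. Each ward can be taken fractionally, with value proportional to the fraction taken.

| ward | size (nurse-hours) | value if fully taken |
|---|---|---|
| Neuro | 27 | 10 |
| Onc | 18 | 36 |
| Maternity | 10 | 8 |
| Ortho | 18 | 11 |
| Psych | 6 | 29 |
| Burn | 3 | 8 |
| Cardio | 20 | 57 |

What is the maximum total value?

31.85

Sort by value density: Psych 29/6≈4.83, Cardio 57/20≈2.85, Burn 8/3≈2.67, Onc 36/18≈2, Maternity 8/10≈0.8, Ortho 11/18≈0.611, Neuro 10/27≈0.37.
Take all of Psych (6 nurse-hours, value 29) → 1 nurse-hours left.
Only 1 nurse-hours remain; take 1/20 of Cardio for value 57×1/20 = 2.85.
Total value = 31.85.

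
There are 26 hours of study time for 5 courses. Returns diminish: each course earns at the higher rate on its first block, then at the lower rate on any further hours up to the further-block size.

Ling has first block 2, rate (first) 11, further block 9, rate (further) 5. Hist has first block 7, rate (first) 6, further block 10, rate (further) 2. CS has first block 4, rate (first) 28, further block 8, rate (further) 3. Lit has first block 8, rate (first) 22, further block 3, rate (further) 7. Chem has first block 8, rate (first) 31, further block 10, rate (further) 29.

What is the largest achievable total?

738

Treat each block as its own option and order by rate: Chem/T1 31 > Chem/T2 29 > CS/T1 28 > Lit/T1 22 > Ling/T1 11 > Lit/T2 7 > Hist/T1 6 > Ling/T2 5 > CS/T2 3 > Hist/T2 2.
Chem T1 at 31: fill all 8 — 18 left.
Fill Chem T2 block (10 at 29) — 8 left.
Fill CS T1 block (4 at 28) — 4 left.
Lit/T1: +4 of 8 at 22; pool empty.
Total = 31×8 + 29×10 + 28×4 + 22×4 = 738.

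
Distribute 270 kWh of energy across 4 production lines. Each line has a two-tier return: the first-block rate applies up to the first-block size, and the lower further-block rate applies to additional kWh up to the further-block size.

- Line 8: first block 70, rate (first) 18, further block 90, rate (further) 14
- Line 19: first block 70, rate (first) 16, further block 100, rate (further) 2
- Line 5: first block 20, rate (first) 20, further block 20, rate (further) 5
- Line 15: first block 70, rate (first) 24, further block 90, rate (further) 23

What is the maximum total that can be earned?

5730

Treat each block as its own option and order by rate: Line 15/tier1 24 > Line 15/tier2 23 > Line 5/tier1 20 > Line 8/tier1 18 > Line 19/tier1 16 > Line 8/tier2 14 > Line 5/tier2 5 > Line 19/tier2 2.
Line 15/tier1 (24): +70 ; 200 left.
Line 15 tier2 at 23: fill all 90 ; 110 left.
Fill Line 5 tier1 block (20 at 20) ; 90 left.
Fill Line 8 tier1 block (70 at 18) ; 20 left.
Line 19/tier1: +20 of 70 at 16; pool empty.
Total = 24×70 + 23×90 + 20×20 + 18×70 + 16×20 = 5730.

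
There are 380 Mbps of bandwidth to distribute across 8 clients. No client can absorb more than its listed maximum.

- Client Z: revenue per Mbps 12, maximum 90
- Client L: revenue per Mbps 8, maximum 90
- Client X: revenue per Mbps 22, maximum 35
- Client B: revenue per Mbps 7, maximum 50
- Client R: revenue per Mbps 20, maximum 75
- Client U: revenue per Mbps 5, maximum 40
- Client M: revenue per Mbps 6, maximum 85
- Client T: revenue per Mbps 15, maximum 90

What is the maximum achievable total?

5420

Highest revenue per Mbps first: Client X 22 > Client R 20 > Client T 15 > Client Z 12 > Client L 8 > Client B 7 > Client M 6 > Client U 5.
Give Client X 35 to hit its cap of 35 — 345 left.
Client R takes 75 to reach its cap of 75 — 270 left.
Give Client T 90 to hit its cap of 90 — 180 left.
Client Z takes 90 to reach its cap of 90 — 90 left.
Give Client L 90 to hit its cap of 90 — 0 left.
Total = 12×90 + 8×90 + 22×35 + 20×75 + 15×90 = 5420.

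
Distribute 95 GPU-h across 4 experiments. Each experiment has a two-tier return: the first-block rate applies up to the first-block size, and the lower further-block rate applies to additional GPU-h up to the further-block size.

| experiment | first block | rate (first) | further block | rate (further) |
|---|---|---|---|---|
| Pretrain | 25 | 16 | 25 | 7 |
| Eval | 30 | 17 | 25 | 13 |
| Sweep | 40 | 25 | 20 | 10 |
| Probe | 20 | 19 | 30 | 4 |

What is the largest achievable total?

1970

Treat each block as its own option and order by rate: Sweep/T1 25 > Probe/T1 19 > Eval/T1 17 > Pretrain/T1 16 > Eval/T2 13 > Sweep/T2 10 > Pretrain/T2 7 > Probe/T2 4.
Fill Sweep T1 block (40 at 25) — 55 left.
Probe T1 at 19: fill all 20 — 35 left.
Eval T1 at 17: fill all 30 — 5 left.
Pretrain T1 at 16: only 5 left, fill 5.
Total = 25×40 + 19×20 + 17×30 + 16×5 = 1970.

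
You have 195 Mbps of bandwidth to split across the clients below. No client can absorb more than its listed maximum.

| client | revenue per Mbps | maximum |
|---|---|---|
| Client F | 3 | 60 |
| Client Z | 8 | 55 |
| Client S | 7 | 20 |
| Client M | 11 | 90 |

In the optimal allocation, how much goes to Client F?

30

Highest revenue per Mbps first: Client M 11 > Client Z 8 > Client S 7 > Client F 3.
Client M: +90 to 90 (cap) → 105 left.
Client Z takes 55 to reach its cap of 55 → 50 left.
Give Client S 20 to hit its cap of 20 → 30 left.
Client F: +30 (room for 60) → 30. Pool exhausted.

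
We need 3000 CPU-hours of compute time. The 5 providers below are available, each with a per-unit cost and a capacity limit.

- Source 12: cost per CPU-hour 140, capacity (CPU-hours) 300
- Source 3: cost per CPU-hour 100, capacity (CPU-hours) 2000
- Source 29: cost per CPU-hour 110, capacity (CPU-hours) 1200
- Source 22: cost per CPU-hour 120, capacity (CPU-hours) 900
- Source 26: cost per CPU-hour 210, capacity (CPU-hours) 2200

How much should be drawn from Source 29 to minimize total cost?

1000

Fill from the cheapest provider first.
Source 3 at 100: take all 2000 CPU-hours → 1000 still needed.
Take 1000 from Source 29 at 110 to finish.
Source 22, Source 12, Source 26: unused.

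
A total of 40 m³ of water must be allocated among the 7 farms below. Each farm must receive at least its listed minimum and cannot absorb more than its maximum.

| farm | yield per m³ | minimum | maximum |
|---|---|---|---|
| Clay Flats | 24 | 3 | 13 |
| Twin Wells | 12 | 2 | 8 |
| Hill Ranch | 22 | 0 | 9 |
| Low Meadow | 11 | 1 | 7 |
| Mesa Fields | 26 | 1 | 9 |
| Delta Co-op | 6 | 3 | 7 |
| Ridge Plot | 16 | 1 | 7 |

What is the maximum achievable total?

Meeting every minimum uses 3+2+0+1+1+3+1 = 11 m³, leaving 29.
Order the farms by yield per m³: Mesa Fields 26 > Clay Flats 24 > Hill Ranch 22 > Ridge Plot 16 > Twin Wells 12 > Low Meadow 11 > Delta Co-op 6.
Give Mesa Fields 8 more to hit its cap of 9 — 21 left.
Clay Flats takes 10 more to reach its cap of 13 — 11 left.
Hill Ranch takes 9 more to reach its cap of 9 — 2 left.
Ridge Plot: +2 (room for 6) → 3. Pool exhausted.
Total = 24×13 + 12×2 + 22×9 + 11×1 + 26×9 + 6×3 + 16×3 = 845.

845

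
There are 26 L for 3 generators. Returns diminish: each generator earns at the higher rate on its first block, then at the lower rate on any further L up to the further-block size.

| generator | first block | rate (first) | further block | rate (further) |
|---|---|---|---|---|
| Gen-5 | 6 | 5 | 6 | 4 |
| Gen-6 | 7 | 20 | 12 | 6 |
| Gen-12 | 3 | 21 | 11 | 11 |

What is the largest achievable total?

Order all 6 blocks by rate: Gen-12/T1 21 > Gen-6/T1 20 > Gen-12/T2 11 > Gen-6/T2 6 > Gen-5/T1 5 > Gen-5/T2 4.
Fill Gen-12 T1 block (3 at 21) → 23 left.
Fill Gen-6 T1 block (7 at 20) → 16 left.
Gen-12/T2 (11): +11 → 5 left.
5 remain; put them into Gen-6 T2 at 6.
Total = 21×3 + 20×7 + 11×11 + 6×5 = 354.

354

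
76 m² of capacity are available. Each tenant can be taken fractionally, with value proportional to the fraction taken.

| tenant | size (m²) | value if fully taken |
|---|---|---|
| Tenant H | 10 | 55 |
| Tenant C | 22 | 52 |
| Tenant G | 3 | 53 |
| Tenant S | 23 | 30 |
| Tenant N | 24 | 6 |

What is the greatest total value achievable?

Best value per unit of size first: Tenant G 53/3≈17.7, Tenant H 55/10≈5.5, Tenant C 52/22≈2.36, Tenant S 30/23≈1.3, Tenant N 6/24≈0.25.
Tenant G: take in full, 3 m² for value 53 — 73 left.
Take all of Tenant H (10 m², value 55) — 63 m² left.
Take all of Tenant C (22 m², value 52) — 41 m² left.
Take all of Tenant S (23 m², value 30) — 18 m² left.
Fill the last 18 m² with part of Tenant N: 18/24 of it earns 4.5.
Total value = 194.5.

194.5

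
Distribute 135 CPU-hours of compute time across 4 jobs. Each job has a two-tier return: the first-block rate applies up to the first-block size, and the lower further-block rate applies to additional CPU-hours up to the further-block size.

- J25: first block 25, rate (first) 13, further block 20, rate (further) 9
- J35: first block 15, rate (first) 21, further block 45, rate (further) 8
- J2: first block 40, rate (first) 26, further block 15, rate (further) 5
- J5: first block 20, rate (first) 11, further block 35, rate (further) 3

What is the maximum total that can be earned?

Order all 8 blocks by rate: J2/first 26 > J35/first 21 > J25/first 13 > J5/first 11 > J25/second 9 > J35/second 8 > J2/second 5 > J5/second 3.
J2/first (26): +40 → 95 left.
J35/first (21): +15 → 80 left.
J25/first (13): +25 → 55 left.
J5/first (11): +20 → 35 left.
J25/second (9): +20 → 15 left.
15 remain; put them into J35 second at 8.
Total = 26×40 + 21×15 + 13×25 + 11×20 + 9×20 + 8×15 = 2200.

2200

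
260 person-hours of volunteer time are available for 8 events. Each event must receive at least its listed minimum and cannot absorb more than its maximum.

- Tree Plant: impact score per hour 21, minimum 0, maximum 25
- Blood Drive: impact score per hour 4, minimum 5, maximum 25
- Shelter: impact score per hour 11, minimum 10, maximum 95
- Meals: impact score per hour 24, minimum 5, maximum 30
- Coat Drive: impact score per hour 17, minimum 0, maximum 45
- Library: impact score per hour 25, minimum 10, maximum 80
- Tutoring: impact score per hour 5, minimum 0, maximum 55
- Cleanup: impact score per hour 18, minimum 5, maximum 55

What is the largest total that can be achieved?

5240

Meeting every minimum uses 0+5+10+5+0+10+0+5 = 35 person-hours, leaving 225.
Highest impact score per hour first: Library 25 > Meals 24 > Tree Plant 21 > Cleanup 18 > Coat Drive 17 > Shelter 11 > Tutoring 5 > Blood Drive 4.
Library: +70 to 80 (cap) — 155 left.
Meals takes 25 more to reach its cap of 30 — 130 left.
Tree Plant takes 25 more to reach its cap of 25 — 105 left.
Cleanup takes 50 more to reach its cap of 55 — 55 left.
Coat Drive: +45 to 45 (cap) — 10 left.
Shelter: +10 (room for 85) → 20. Pool exhausted.
Total = 21×25 + 4×5 + 11×20 + 24×30 + 17×45 + 25×80 + 18×55 = 5240.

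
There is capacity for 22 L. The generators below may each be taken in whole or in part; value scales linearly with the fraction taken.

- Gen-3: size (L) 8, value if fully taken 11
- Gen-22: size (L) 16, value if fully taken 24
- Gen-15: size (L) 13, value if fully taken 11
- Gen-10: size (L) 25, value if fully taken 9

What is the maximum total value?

32.25

Sort by value density: Gen-22 24/16≈1.5, Gen-3 11/8≈1.38, Gen-15 11/13≈0.846, Gen-10 9/25≈0.36.
Take all of Gen-22 (16 L, value 24) ; 6 L left.
Only 6 L remain; take 6/8 of Gen-3 for value 11×6/8 = 8.25.
Total value = 32.25.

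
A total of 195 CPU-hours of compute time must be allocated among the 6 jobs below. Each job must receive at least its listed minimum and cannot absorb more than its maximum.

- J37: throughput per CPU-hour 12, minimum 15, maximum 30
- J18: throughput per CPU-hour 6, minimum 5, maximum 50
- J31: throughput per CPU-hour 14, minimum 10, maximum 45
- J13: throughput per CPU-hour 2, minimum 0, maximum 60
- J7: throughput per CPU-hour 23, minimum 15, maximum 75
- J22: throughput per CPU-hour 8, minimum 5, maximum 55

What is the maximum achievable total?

Meeting every minimum uses 15+5+10+0+15+5 = 50 CPU-hours, leaving 145.
Order the jobs by throughput per CPU-hour: J7 23 > J31 14 > J37 12 > J22 8 > J18 6 > J13 2.
Give J7 60 more to hit its cap of 75 — 85 left.
J31 takes 35 more to reach its cap of 45 — 50 left.
J37: +15 to 30 (cap) — 35 left.
Only 35 left; J22 takes them to reach 40.
Total = 12×30 + 6×5 + 14×45 + 23×75 + 8×40 = 3065.

3065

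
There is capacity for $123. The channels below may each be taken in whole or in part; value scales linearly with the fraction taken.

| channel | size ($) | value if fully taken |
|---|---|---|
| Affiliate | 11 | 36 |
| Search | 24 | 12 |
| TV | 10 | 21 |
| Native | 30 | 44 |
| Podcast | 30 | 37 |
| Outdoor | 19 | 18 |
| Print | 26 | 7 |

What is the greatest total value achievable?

Rank by value-to-size ratio: Affiliate 36/11≈3.27, TV 21/10≈2.1, Native 44/30≈1.47, Podcast 37/30≈1.23, Outdoor 18/19≈0.947, Search 12/24≈0.5, Print 7/26≈0.269.
Take all of Affiliate (11 $, value 36) ; 112 $ left.
TV: take in full, 10 $ for value 21 ; 102 left.
All 30 $ of Native fit (value 44) ; 72 remain.
All 30 $ of Podcast fit (value 37) ; 42 remain.
Outdoor: take in full, 19 $ for value 18 ; 23 left.
23 $ left: a 23/24 share of Search gives 12×23/24 = 11.5.
Total value = 167.5.

167.5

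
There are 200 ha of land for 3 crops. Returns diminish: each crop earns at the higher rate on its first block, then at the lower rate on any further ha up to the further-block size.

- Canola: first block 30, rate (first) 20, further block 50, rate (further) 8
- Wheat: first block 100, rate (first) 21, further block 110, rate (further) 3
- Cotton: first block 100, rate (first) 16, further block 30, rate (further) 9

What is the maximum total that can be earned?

3820

Order all 6 blocks by rate: Wheat/tier1 21 > Canola/tier1 20 > Cotton/tier1 16 > Cotton/tier2 9 > Canola/tier2 8 > Wheat/tier2 3.
Wheat/tier1 (21): +100 ; 100 left.
Canola tier1 at 20: fill all 30 ; 70 left.
Cotton tier1 at 16: only 70 left, fill 70.
Total = 21×100 + 20×30 + 16×70 = 3820.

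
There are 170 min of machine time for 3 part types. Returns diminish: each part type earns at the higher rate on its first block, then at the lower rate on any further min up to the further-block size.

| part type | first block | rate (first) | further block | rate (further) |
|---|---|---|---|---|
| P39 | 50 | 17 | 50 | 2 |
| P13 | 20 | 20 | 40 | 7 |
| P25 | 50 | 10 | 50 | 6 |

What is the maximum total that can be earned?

2090

Rank every tier by rate: P13/T1 20 > P39/T1 17 > P25/T1 10 > P13/T2 7 > P25/T2 6 > P39/T2 2.
Fill P13 T1 block (20 at 20) ; 150 left.
P39/T1 (17): +50 ; 100 left.
P25/T1 (10): +50 ; 50 left.
P13 T2 at 7: fill all 40 ; 10 left.
10 remain; put them into P25 T2 at 6.
Total = 20×20 + 17×50 + 10×50 + 7×40 + 6×10 = 2090.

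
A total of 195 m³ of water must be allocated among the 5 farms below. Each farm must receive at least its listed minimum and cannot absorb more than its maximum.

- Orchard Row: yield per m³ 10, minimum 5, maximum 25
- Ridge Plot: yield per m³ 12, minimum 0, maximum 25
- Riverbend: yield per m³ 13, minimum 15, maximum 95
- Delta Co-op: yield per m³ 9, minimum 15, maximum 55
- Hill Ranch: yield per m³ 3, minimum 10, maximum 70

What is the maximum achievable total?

2175

Meeting every minimum uses 5+0+15+15+10 = 45 m³, leaving 150.
Highest yield per m³ first: Riverbend 13 > Ridge Plot 12 > Orchard Row 10 > Delta Co-op 9 > Hill Ranch 3.
Riverbend takes 80 more to reach its cap of 95 → 70 left.
Ridge Plot: +25 to 25 (cap) → 45 left.
Orchard Row takes 20 more to reach its cap of 25 → 25 left.
Only 25 left; Delta Co-op takes them to reach 40.
Total = 10×25 + 12×25 + 13×95 + 9×40 + 3×10 = 2175.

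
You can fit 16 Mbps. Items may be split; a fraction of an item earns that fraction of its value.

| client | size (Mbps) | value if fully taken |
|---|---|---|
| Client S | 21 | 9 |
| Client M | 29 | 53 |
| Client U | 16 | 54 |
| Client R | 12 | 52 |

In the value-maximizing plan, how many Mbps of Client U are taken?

Best value per unit of size first: Client R 52/12≈4.33, Client U 54/16≈3.38, Client M 53/29≈1.83, Client S 9/21≈0.429.
Client R: take in full, 12 Mbps for value 52 — 4 left.
4 Mbps left: a 4/16 share of Client U gives 54×4/16 = 13.5.

4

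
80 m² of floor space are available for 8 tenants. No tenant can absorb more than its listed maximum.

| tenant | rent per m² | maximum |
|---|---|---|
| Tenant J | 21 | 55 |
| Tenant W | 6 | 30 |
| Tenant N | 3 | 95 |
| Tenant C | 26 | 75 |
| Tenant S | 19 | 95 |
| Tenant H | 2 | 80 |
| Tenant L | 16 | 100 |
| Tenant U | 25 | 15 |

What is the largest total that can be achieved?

Highest rent per m² first: Tenant C 26 > Tenant U 25 > Tenant J 21 > Tenant S 19 > Tenant L 16 > Tenant W 6 > Tenant N 3 > Tenant H 2.
Tenant C: +75 to 75 (cap) → 5 left.
Tenant U has room for 15 but only 5 remain, so it gets 5.
Total = 26×75 + 25×5 = 2075.

2075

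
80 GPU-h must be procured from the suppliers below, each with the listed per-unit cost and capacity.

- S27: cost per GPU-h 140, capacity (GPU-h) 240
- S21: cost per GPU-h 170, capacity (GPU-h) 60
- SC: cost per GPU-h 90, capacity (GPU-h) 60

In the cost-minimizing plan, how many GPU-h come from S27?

20

Fill from the cheapest supplier first.
SC at 90: take all 60 GPU-h → 20 still needed.
S27 at 140: take 20 of its 240 → requirement met.
S21: unused.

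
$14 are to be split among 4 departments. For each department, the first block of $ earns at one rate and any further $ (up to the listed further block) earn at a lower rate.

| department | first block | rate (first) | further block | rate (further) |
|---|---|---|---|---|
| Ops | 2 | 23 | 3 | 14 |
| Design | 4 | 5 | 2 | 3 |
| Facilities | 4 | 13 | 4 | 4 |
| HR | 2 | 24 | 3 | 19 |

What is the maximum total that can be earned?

245

Treat each block as its own option and order by rate: HR/first 24 > Ops/first 23 > HR/second 19 > Ops/second 14 > Facilities/first 13 > Design/first 5 > Facilities/second 4 > Design/second 3.
HR/first (24): +2 → 12 left.
Ops first at 23: fill all 2 → 10 left.
Fill HR second block (3 at 19) → 7 left.
Ops/second (14): +3 → 4 left.
Facilities/first (13): +4 → 0 left.
Total = 24×2 + 23×2 + 19×3 + 14×3 + 13×4 = 245.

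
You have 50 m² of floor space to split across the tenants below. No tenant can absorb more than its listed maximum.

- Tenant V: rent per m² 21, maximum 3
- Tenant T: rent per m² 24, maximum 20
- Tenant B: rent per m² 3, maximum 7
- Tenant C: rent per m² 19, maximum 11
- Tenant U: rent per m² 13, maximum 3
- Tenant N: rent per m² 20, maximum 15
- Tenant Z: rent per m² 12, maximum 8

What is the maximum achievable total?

Highest rent per m² first: Tenant T 24 > Tenant V 21 > Tenant N 20 > Tenant C 19 > Tenant U 13 > Tenant Z 12 > Tenant B 3.
Tenant T: +20 to 20 (cap) ; 30 left.
Give Tenant V 3 to hit its cap of 3 ; 27 left.
Give Tenant N 15 to hit its cap of 15 ; 12 left.
Give Tenant C 11 to hit its cap of 11 ; 1 left.
Only 1 left; Tenant U takes them to reach 1.
Total = 21×3 + 24×20 + 19×11 + 13×1 + 20×15 = 1065.

1065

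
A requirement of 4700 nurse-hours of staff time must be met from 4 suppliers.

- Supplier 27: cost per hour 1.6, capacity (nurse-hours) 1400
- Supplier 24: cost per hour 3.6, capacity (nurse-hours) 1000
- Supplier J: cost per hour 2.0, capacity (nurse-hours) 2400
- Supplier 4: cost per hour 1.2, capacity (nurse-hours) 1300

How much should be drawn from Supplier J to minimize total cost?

2000

Use suppliers in increasing cost order.
Take 1300 from Supplier 4 at 1.2 — need 3400 more.
Supplier 27 (1.6): use full 1400 — 2000 nurse-hours to go.
Take 2000 from Supplier J at 2.0 to finish.
Supplier 24: unused.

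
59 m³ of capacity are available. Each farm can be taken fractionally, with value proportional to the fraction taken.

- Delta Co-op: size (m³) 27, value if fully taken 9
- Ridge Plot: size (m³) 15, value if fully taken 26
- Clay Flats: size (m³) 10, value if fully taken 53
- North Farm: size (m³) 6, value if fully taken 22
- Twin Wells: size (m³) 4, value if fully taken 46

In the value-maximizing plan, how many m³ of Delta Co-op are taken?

24

Sort by value density: Twin Wells 46/4≈11.5, Clay Flats 53/10≈5.3, North Farm 22/6≈3.67, Ridge Plot 26/15≈1.73, Delta Co-op 9/27≈0.333.
All 4 m³ of Twin Wells fit (value 46) ; 55 remain.
Clay Flats: take in full, 10 m³ for value 53 ; 45 left.
All 6 m³ of North Farm fit (value 22) ; 39 remain.
All 15 m³ of Ridge Plot fit (value 26) ; 24 remain.
Only 24 m³ remain; take 24/27 of Delta Co-op for value 9×24/27 = 8.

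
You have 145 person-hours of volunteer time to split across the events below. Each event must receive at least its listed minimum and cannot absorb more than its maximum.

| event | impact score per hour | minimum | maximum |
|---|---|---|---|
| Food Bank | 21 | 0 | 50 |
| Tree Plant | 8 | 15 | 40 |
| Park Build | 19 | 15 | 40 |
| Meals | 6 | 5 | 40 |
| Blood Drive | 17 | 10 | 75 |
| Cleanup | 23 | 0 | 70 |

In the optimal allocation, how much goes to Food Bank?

30

Meeting every minimum uses 0+15+15+5+10+0 = 45 person-hours, leaving 100.
Order the events by impact score per hour: Cleanup 23 > Food Bank 21 > Park Build 19 > Blood Drive 17 > Tree Plant 8 > Meals 6.
Cleanup: +70 to 70 (cap) — 30 left.
Only 30 left; Food Bank takes them to reach 30.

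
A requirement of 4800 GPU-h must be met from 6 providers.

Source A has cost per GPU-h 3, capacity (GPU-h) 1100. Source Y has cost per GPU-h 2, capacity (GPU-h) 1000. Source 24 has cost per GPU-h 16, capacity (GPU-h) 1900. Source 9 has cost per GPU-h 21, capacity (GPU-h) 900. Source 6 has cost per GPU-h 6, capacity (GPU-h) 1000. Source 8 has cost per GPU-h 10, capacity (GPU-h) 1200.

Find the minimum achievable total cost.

Fill from the cheapest provider first.
Take 1000 from Source Y at 2 — need 3800 more.
Take 1100 from Source A at 3 — need 2700 more.
Source 6 (6): use full 1000 — 1700 GPU-h to go.
Source 8 (10): use full 1200 — 500 GPU-h to go.
Take 500 from Source 24 at 16 to finish.
Source 9: unused.
Cost = 1000×2 + 1100×3 + 1000×6 + 1200×10 + 500×16 = 31300.

31300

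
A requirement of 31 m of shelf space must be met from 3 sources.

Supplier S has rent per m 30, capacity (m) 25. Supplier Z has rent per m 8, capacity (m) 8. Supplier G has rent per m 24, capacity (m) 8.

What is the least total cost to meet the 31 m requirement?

Use sources in increasing cost order.
Supplier Z at 8: take all 8 m → 23 still needed.
Take 8 from Supplier G at 24 → need 15 more.
Take 15 from Supplier S at 30 to finish.
Cost = 8×8 + 8×24 + 15×30 = 706.

706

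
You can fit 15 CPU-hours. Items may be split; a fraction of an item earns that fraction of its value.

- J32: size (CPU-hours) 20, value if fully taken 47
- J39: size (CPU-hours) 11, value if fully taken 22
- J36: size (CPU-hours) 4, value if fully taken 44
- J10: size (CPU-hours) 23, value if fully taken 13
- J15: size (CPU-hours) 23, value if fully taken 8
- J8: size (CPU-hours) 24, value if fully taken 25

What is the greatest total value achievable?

69.85

Best value per unit of size first: J36 44/4≈11, J32 47/20≈2.35, J39 22/11≈2, J8 25/24≈1.04, J10 13/23≈0.565, J15 8/23≈0.348.
All 4 CPU-hours of J36 fit (value 44) ; 11 remain.
Fill the last 11 CPU-hours with part of J32: 11/20 of it earns 25.85.
Total value = 69.85.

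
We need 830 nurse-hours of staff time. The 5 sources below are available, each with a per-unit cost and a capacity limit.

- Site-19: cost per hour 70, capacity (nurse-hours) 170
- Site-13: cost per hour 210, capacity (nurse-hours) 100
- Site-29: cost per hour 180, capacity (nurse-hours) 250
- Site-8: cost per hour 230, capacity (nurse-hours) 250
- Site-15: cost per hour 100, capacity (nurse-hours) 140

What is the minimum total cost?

131000

Fill from the cheapest source first.
Take 170 from Site-19 at 70 — need 660 more.
Site-15 (100): use full 140 — 520 nurse-hours to go.
Site-29 at 180: take all 250 nurse-hours — 270 still needed.
Site-13 (210): use full 100 — 170 nurse-hours to go.
Site-8 (230): take the remaining 170 — done.
Cost = 170×70 + 140×100 + 250×180 + 100×210 + 170×230 = 131000.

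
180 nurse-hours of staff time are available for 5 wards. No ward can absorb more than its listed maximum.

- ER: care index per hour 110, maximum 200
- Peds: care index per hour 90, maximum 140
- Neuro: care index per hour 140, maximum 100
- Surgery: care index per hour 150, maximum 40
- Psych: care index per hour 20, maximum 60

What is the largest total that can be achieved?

24400

Order the wards by care index per hour: Surgery 150 > Neuro 140 > ER 110 > Peds 90 > Psych 20.
Surgery: +40 to 40 (cap) ; 140 left.
Neuro: +100 to 100 (cap) ; 40 left.
Only 40 left; ER takes them to reach 40.
Total = 110×40 + 140×100 + 150×40 = 24400.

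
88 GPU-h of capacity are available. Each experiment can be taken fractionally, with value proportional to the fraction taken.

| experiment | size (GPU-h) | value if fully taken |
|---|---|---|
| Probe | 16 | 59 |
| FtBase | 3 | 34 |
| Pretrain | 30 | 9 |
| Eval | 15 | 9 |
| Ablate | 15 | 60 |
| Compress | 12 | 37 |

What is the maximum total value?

Best value per unit of size first: FtBase 34/3≈11.3, Ablate 60/15≈4, Probe 59/16≈3.69, Compress 37/12≈3.08, Eval 9/15≈0.6, Pretrain 9/30≈0.3.
FtBase: take in full, 3 GPU-h for value 34 — 85 left.
All 15 GPU-h of Ablate fit (value 60) — 70 remain.
Probe: take in full, 16 GPU-h for value 59 — 54 left.
Take all of Compress (12 GPU-h, value 37) — 42 GPU-h left.
Eval: take in full, 15 GPU-h for value 9 — 27 left.
27 GPU-h left: a 27/30 share of Pretrain gives 9×27/30 = 8.1.
Total value = 207.1.

207.1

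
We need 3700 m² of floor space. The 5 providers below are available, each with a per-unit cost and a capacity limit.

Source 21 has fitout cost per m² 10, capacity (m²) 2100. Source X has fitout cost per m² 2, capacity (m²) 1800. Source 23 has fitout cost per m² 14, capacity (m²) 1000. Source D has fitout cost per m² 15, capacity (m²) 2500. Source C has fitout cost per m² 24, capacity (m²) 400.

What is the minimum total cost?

Fill from the cheapest provider first.
Source X (2): use full 1800 ; 1900 m² to go.
Source 21 at 10: take 1900 of its 2100 ; requirement met.
Source 23, Source D, Source C: unused.
Cost = 1800×2 + 1900×10 = 22600.

22600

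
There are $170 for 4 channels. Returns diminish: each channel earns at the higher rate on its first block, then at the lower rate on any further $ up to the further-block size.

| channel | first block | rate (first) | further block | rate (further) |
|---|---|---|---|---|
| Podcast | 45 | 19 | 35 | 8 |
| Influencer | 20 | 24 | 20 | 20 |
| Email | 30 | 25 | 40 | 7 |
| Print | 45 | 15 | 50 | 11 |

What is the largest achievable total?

3270

Order all 8 blocks by rate: Email/tier1 25 > Influencer/tier1 24 > Influencer/tier2 20 > Podcast/tier1 19 > Print/tier1 15 > Print/tier2 11 > Podcast/tier2 8 > Email/tier2 7.
Email tier1 at 25: fill all 30 → 140 left.
Influencer tier1 at 24: fill all 20 → 120 left.
Influencer tier2 at 20: fill all 20 → 100 left.
Fill Podcast tier1 block (45 at 19) → 55 left.
Fill Print tier1 block (45 at 15) → 10 left.
Print tier2 at 11: only 10 left, fill 10.
Total = 25×30 + 24×20 + 20×20 + 19×45 + 15×45 + 11×10 = 3270.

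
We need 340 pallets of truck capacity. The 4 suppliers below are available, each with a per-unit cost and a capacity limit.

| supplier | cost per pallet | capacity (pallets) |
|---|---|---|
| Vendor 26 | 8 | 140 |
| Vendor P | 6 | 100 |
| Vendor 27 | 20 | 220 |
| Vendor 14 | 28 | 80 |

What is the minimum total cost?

Use suppliers in increasing cost order.
Vendor P (6): use full 100 ; 240 pallets to go.
Vendor 26 (8): use full 140 ; 100 pallets to go.
Vendor 27 at 20: take 100 of its 220 ; requirement met.
Vendor 14: unused.
Cost = 100×6 + 140×8 + 100×20 = 3720.

3720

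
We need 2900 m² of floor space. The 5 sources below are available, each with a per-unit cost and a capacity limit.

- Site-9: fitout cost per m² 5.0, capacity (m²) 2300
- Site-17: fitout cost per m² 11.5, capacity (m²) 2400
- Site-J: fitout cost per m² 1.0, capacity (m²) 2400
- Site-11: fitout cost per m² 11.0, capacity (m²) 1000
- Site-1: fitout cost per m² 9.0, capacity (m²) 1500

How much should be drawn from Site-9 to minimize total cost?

500

Cheapest first:
Take 2400 from Site-J at 1.0 — need 500 more.
Site-9 at 5.0: take 500 of its 2300 — requirement met.
Site-1, Site-11, Site-17: unused.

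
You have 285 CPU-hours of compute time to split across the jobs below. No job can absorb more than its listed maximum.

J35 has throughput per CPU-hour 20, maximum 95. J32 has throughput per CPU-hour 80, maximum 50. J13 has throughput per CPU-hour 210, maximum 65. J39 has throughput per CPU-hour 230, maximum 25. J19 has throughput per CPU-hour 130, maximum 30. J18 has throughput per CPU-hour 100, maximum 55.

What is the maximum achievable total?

34000

Order the jobs by throughput per CPU-hour: J39 230 > J13 210 > J19 130 > J18 100 > J32 80 > J35 20.
J39: +25 to 25 (cap) — 260 left.
J13: +65 to 65 (cap) — 195 left.
J19: +30 to 30 (cap) — 165 left.
Give J18 55 to hit its cap of 55 — 110 left.
Give J32 50 to hit its cap of 50 — 60 left.
J35: +60 (room for 95) → 60. Pool exhausted.
Total = 20×60 + 80×50 + 210×65 + 230×25 + 130×30 + 100×55 = 34000.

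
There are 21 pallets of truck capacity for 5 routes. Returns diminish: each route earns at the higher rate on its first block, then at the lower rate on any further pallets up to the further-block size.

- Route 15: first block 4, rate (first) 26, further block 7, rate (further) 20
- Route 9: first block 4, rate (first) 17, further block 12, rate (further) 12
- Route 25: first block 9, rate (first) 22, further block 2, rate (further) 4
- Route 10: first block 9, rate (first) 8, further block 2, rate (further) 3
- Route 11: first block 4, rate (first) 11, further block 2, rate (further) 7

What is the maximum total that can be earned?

Order all 10 blocks by rate: Route 15/tier1 26 > Route 25/tier1 22 > Route 15/tier2 20 > Route 9/tier1 17 > Route 9/tier2 12 > Route 11/tier1 11 > Route 10/tier1 8 > Route 11/tier2 7 > Route 25/tier2 4 > Route 10/tier2 3.
Route 15 tier1 at 26: fill all 4 ; 17 left.
Route 25 tier1 at 22: fill all 9 ; 8 left.
Fill Route 15 tier2 block (7 at 20) ; 1 left.
Route 9 tier1 at 17: only 1 left, fill 1.
Total = 26×4 + 22×9 + 20×7 + 17×1 = 459.

459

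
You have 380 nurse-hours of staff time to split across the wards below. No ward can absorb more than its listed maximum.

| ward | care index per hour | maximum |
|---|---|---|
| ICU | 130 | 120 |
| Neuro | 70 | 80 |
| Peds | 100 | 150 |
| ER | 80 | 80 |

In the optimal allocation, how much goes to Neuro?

Highest care index per hour first: ICU 130 > Peds 100 > ER 80 > Neuro 70.
Give ICU 120 to hit its cap of 120 → 260 left.
Give Peds 150 to hit its cap of 150 → 110 left.
ER takes 80 to reach its cap of 80 → 30 left.
Neuro: +30 (room for 80) → 30. Pool exhausted.

30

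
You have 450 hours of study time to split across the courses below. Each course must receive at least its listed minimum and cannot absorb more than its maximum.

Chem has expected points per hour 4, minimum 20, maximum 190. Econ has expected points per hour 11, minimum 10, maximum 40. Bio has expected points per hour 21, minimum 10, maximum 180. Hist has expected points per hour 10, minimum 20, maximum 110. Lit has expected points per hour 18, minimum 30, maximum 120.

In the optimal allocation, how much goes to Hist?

90

Meeting every minimum uses 20+10+10+20+30 = 90 hours, leaving 360.
Order the courses by expected points per hour: Bio 21 > Lit 18 > Econ 11 > Hist 10 > Chem 4.
Bio takes 170 more to reach its cap of 180 → 190 left.
Lit: +90 to 120 (cap) → 100 left.
Econ: +30 to 40 (cap) → 70 left.
Only 70 left; Hist takes them to reach 90.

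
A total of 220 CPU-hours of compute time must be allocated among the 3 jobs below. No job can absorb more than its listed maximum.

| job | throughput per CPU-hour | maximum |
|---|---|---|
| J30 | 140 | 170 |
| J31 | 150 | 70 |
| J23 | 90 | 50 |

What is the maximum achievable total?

31500

Order the jobs by throughput per CPU-hour: J31 150 > J30 140 > J23 90.
Give J31 70 to hit its cap of 70 ; 150 left.
J30 has room for 170 but only 150 remain, so it gets 150.
Total = 140×150 + 150×70 = 31500.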